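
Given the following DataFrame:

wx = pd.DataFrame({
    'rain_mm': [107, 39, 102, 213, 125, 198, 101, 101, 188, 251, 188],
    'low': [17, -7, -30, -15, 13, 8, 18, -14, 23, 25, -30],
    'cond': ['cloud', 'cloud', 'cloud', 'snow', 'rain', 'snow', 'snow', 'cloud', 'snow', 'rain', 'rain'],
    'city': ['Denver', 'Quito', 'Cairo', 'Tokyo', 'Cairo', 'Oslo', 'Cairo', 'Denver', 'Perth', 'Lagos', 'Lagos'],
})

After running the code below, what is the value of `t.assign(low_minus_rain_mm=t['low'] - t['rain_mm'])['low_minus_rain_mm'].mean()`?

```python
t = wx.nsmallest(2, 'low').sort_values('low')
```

take 2 rows with smallest low:
    rain_mm  low   cond   city
2       102  -30  cloud  Cairo
10      188  -30   rain  Lagos
sort by low:
    rain_mm  low   cond   city
2       102  -30  cloud  Cairo
10      188  -30   rain  Lagos
add column low_minus_rain_mm = t['low'] - t['rain_mm']:
    rain_mm  low   cond   city  low_minus_rain_mm
2       102  -30  cloud  Cairo               -132
10      188  -30   rain  Lagos               -218
Finally, mean of column 'low_minus_rain_mm' = -175.0.

-175.0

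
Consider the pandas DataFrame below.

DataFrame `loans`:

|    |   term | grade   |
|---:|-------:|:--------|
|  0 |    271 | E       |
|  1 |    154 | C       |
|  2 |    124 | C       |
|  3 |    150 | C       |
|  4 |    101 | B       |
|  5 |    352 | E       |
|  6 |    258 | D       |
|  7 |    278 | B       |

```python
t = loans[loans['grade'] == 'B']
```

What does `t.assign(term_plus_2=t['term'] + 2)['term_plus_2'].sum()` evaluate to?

383

filter rows where grade == 'B':
   term grade
4   101     B
7   278     B
add column term_plus_2 = t['term'] + 2:
   term grade  term_plus_2
4   101     B          103
7   278     B          280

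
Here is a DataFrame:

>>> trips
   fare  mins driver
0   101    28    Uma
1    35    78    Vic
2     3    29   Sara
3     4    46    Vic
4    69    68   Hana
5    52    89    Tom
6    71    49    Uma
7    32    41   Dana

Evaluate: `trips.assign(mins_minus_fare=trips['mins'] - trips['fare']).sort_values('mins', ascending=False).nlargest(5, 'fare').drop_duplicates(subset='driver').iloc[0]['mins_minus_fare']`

-73

add column mins_minus_fare = trips['mins'] - trips['fare']:
   fare  mins driver  mins_minus_fare
0   101    28    Uma              -73
1    35    78    Vic               43
2     3    29   Sara               26
3     4    46    Vic               42
4    69    68   Hana               -1
5    52    89    Tom               37
6    71    49    Uma              -22
7    32    41   Dana                9
sort by mins descending:
   fare  mins driver  mins_minus_fare
5    52    89    Tom               37
1    35    78    Vic               43
4    69    68   Hana               -1
6    71    49    Uma              -22
3     4    46    Vic               42
7    32    41   Dana                9
2     3    29   Sara               26
0   101    28    Uma              -73
take 5 rows with largest fare:
   fare  mins driver  mins_minus_fare
0   101    28    Uma              -73
6    71    49    Uma              -22
4    69    68   Hana               -1
5    52    89    Tom               37
1    35    78    Vic               43
drop duplicate driver (keep=first):
   fare  mins driver  mins_minus_fare
0   101    28    Uma              -73
4    69    68   Hana               -1
5    52    89    Tom               37
1    35    78    Vic               43
Hence -73.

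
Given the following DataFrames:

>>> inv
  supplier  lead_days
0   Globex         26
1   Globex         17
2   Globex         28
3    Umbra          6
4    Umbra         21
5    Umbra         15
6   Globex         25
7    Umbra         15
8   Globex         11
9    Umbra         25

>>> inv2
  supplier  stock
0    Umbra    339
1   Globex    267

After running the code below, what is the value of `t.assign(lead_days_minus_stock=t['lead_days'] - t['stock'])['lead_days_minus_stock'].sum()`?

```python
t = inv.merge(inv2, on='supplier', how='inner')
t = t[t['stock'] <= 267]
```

merge on 'supplier' (how='inner') → 10 rows:
  supplier  lead_days  stock
0   Globex         26    267
1   Globex         17    267
2   Globex         28    267
3    Umbra          6    339
4    Umbra         21    339
5    Umbra         15    339
6   Globex         25    267
7    Umbra         15    339
8   Globex         11    267
9    Umbra         25    339
filter rows where stock <= 267:
  supplier  lead_days  stock
0   Globex         26    267
1   Globex         17    267
2   Globex         28    267
6   Globex         25    267
8   Globex         11    267
add column lead_days_minus_stock = t['lead_days'] - t['stock']:
  supplier  lead_days  stock  lead_days_minus_stock
0   Globex         26    267                   -241
1   Globex         17    267                   -250
2   Globex         28    267                   -239
6   Globex         25    267                   -242
8   Globex         11    267                   -256
sum of column 'lead_days_minus_stock' → -1228

-1228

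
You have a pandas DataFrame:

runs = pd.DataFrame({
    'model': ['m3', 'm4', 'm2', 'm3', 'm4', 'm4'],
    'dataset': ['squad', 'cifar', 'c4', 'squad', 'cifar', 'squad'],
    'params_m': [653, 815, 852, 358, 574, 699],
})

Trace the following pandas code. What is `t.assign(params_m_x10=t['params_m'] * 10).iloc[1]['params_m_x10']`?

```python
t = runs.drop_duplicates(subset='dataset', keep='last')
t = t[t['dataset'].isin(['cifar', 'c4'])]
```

drop duplicate dataset (keep=last):
  model dataset  params_m
2    m2      c4       852
4    m4   cifar       574
5    m4   squad       699
filter rows where dataset in ['cifar', 'c4']:
  model dataset  params_m
2    m2      c4       852
4    m4   cifar       574
add column params_m_x10 = t['params_m'] * 10:
  model dataset  params_m  params_m_x10
2    m2      c4       852          8520
4    m4   cifar       574          5740

5740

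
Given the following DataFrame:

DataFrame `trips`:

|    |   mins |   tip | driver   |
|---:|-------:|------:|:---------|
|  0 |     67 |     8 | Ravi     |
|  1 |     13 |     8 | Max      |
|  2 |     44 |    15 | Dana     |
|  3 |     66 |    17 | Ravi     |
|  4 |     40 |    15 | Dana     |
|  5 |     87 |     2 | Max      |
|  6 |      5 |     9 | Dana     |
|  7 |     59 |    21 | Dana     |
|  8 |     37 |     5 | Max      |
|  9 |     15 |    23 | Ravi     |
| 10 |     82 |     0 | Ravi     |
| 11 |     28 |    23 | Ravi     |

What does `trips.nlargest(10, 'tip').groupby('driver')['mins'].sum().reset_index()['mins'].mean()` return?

take 10 rows with largest tip:
    mins  tip driver
9     15   23   Ravi
11    28   23   Ravi
7     59   21   Dana
3     66   17   Ravi
2     44   15   Dana
4     40   15   Dana
6      5    9   Dana
0     67    8   Ravi
1     13    8    Max
8     37    5    Max
group by driver, sum of mins:
driver
Dana    148
Max      50
Ravi    176
Name: mins, dtype: int64
reset_index():
  driver  mins
0   Dana   148
1    Max    50
2   Ravi   176
Finally, mean of column 'mins' = 124.666666667.

124.666666667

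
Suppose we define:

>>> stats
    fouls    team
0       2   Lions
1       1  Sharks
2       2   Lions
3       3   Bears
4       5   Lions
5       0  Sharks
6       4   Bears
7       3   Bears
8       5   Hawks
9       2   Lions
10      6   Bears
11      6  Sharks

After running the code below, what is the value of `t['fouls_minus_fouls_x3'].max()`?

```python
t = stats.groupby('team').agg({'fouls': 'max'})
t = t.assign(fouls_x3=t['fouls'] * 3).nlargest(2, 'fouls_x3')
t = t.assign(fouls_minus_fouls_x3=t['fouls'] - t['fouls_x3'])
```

-12

group by team, max of fouls:
        fouls
team         
Bears       6
Hawks       5
Lions       5
Sharks      6
add column fouls_x3 = t['fouls'] * 3:
        fouls  fouls_x3
team                   
Bears       6        18
Hawks       5        15
Lions       5        15
Sharks      6        18
take 2 rows with largest fouls_x3:
        fouls  fouls_x3
team                   
Bears       6        18
Sharks      6        18
add column fouls_minus_fouls_x3 = t['fouls'] - t['fouls_x3']:
        fouls  fouls_x3  fouls_minus_fouls_x3
team                                         
Bears       6        18                   -12
Sharks      6        18                   -12
The max of column 'fouls_minus_fouls_x3' is -12.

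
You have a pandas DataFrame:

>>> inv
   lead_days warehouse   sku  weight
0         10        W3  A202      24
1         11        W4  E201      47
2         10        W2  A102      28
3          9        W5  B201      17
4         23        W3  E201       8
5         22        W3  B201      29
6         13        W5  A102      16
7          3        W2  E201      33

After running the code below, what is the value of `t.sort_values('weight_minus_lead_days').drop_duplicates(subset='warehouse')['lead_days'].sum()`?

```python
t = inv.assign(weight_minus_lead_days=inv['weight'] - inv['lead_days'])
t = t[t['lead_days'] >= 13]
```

add column weight_minus_lead_days = inv['weight'] - inv['lead_days']:
   lead_days warehouse   sku  weight  weight_minus_lead_days
0         10        W3  A202      24                      14
1         11        W4  E201      47                      36
2         10        W2  A102      28                      18
3          9        W5  B201      17                       8
4         23        W3  E201       8                     -15
5         22        W3  B201      29                       7
6         13        W5  A102      16                       3
7          3        W2  E201      33                      30
filter rows where lead_days >= 13:
   lead_days warehouse   sku  weight  weight_minus_lead_days
4         23        W3  E201       8                     -15
5         22        W3  B201      29                       7
6         13        W5  A102      16                       3
sort by weight_minus_lead_days:
   lead_days warehouse   sku  weight  weight_minus_lead_days
4         23        W3  E201       8                     -15
6         13        W5  A102      16                       3
5         22        W3  B201      29                       7
drop duplicate warehouse (keep=first):
   lead_days warehouse   sku  weight  weight_minus_lead_days
4         23        W3  E201       8                     -15
6         13        W5  A102      16                       3
Taking the sum of column 'lead_days' gives 36.

36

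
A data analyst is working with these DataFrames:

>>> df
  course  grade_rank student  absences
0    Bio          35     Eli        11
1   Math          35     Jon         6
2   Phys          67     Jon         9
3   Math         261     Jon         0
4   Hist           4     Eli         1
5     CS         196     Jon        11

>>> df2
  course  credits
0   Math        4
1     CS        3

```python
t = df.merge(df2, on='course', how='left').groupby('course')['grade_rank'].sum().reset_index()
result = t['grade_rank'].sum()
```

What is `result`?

598

merge on 'course' (how='left') → 6 rows:
  course  grade_rank student  absences  credits
0    Bio          35     Eli        11      NaN
1   Math          35     Jon         6      4.0
2   Phys          67     Jon         9      NaN
3   Math         261     Jon         0      4.0
4   Hist           4     Eli         1      NaN
5     CS         196     Jon        11      3.0
group by course, sum of grade_rank:
course
Bio      35
CS      196
Hist      4
Math    296
Phys     67
Name: grade_rank, dtype: int64
reset_index():
  course  grade_rank
0    Bio          35
1     CS         196
2   Hist           4
3   Math         296
4   Phys          67
sum of column 'grade_rank' → 598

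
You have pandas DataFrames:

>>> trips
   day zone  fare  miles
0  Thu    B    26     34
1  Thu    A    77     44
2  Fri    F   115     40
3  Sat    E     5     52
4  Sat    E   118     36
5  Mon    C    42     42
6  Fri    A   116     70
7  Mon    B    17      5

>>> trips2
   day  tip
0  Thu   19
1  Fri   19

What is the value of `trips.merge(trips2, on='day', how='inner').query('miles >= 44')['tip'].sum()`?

merge on 'day' (how='inner') → 4 rows:
   day zone  fare  miles  tip
0  Thu    B    26     34   19
1  Thu    A    77     44   19
2  Fri    F   115     40   19
3  Fri    A   116     70   19
filter rows where miles >= 44:
   day zone  fare  miles  tip
1  Thu    A    77     44   19
3  Fri    A   116     70   19
So sum() = 38.

38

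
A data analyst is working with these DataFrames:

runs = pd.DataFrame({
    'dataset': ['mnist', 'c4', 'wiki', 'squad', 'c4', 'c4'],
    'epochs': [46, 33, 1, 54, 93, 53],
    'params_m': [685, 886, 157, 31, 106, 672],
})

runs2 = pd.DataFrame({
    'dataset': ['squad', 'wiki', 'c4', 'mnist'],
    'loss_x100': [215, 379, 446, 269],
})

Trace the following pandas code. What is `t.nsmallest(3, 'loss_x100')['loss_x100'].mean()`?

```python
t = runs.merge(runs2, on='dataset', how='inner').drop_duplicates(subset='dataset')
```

287.666666667

merge on 'dataset' (how='inner') → 6 rows:
  dataset  epochs  params_m  loss_x100
0   mnist      46       685        269
1      c4      33       886        446
2    wiki       1       157        379
3   squad      54        31        215
4      c4      93       106        446
5      c4      53       672        446
drop duplicate dataset (keep=first):
  dataset  epochs  params_m  loss_x100
0   mnist      46       685        269
1      c4      33       886        446
2    wiki       1       157        379
3   squad      54        31        215
take 3 rows with smallest loss_x100:
  dataset  epochs  params_m  loss_x100
3   squad      54        31        215
0   mnist      46       685        269
2    wiki       1       157        379
Taking the mean of column 'loss_x100' gives 287.666666667.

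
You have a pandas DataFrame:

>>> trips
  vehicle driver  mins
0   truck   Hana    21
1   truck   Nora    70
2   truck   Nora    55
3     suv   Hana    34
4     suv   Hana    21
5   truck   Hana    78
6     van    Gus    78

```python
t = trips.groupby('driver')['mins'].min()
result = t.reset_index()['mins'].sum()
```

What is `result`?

154

group by driver, min of mins:
driver
Gus     78
Hana    21
Nora    55
Name: mins, dtype: int64
reset_index():
  driver  mins
0    Gus    78
1   Hana    21
2   Nora    55
sum of column 'mins' → 154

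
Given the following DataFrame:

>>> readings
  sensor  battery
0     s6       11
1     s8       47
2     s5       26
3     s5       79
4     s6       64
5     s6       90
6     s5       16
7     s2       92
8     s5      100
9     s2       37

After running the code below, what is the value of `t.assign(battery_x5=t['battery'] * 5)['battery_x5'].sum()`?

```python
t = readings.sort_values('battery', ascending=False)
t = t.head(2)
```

sort by battery descending:
  sensor  battery
8     s5      100
7     s2       92
5     s6       90
3     s5       79
4     s6       64
1     s8       47
9     s2       37
2     s5       26
6     s5       16
0     s6       11
take first 2 rows:
  sensor  battery
8     s5      100
7     s2       92
add column battery_x5 = t['battery'] * 5:
  sensor  battery  battery_x5
8     s5      100         500
7     s2       92         460
Finally, sum of column 'battery_x5' = 960.

960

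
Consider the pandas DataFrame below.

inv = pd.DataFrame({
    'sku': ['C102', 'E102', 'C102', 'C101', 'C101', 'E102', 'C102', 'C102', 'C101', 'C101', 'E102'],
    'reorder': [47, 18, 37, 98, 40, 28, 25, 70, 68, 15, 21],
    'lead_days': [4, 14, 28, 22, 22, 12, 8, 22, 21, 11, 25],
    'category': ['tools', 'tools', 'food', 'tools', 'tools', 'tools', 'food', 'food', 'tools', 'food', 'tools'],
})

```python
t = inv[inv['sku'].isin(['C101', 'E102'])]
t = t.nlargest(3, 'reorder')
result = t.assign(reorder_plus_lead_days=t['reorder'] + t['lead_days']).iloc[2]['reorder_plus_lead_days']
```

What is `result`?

filter rows where sku in ['C101', 'E102']:
     sku  reorder  lead_days category
1   E102       18         14    tools
3   C101       98         22    tools
4   C101       40         22    tools
5   E102       28         12    tools
8   C101       68         21    tools
9   C101       15         11     food
10  E102       21         25    tools
take 3 rows with largest reorder:
    sku  reorder  lead_days category
3  C101       98         22    tools
8  C101       68         21    tools
4  C101       40         22    tools
add column reorder_plus_lead_days = t['reorder'] + t['lead_days']:
    sku  reorder  lead_days category  reorder_plus_lead_days
3  C101       98         22    tools                     120
8  C101       68         21    tools                      89
4  C101       40         22    tools                      62
Then the value at position 2, column 'reorder_plus_lead_days': 62

62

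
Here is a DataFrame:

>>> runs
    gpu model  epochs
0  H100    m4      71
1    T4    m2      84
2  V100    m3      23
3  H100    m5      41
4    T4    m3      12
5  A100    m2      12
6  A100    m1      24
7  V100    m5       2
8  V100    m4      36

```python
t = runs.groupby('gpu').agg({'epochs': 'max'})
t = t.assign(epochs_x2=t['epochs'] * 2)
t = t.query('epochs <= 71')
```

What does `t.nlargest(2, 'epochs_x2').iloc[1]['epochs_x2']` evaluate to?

72

group by gpu, max of epochs:
      epochs
gpu         
A100      24
H100      71
T4        84
V100      36
add column epochs_x2 = t['epochs'] * 2:
      epochs  epochs_x2
gpu                    
A100      24         48
H100      71        142
T4        84        168
V100      36         72
filter rows where epochs <= 71:
      epochs  epochs_x2
gpu                    
A100      24         48
H100      71        142
V100      36         72
take 2 rows with largest epochs_x2:
      epochs  epochs_x2
gpu                    
H100      71        142
V100      36         72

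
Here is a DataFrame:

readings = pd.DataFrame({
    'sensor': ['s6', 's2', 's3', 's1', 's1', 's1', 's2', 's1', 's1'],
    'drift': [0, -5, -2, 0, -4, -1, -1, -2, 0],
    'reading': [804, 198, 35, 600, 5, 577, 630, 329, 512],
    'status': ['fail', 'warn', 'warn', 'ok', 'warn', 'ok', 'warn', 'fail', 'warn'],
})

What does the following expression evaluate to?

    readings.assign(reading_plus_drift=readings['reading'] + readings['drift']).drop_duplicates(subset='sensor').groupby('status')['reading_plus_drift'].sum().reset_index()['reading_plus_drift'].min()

226

add column reading_plus_drift = readings['reading'] + readings['drift']:
  sensor  drift  reading status  reading_plus_drift
0     s6      0      804   fail                 804
1     s2     -5      198   warn                 193
2     s3     -2       35   warn                  33
3     s1      0      600     ok                 600
4     s1     -4        5   warn                   1
5     s1     -1      577     ok                 576
6     s2     -1      630   warn                 629
7     s1     -2      329   fail                 327
8     s1      0      512   warn                 512
drop duplicate sensor (keep=first):
  sensor  drift  reading status  reading_plus_drift
0     s6      0      804   fail                 804
1     s2     -5      198   warn                 193
2     s3     -2       35   warn                  33
3     s1      0      600     ok                 600
group by status, sum of reading_plus_drift:
status
fail    804
ok      600
warn    226
Name: reading_plus_drift, dtype: int64
reset_index():
  status  reading_plus_drift
0   fail                 804
1     ok                 600
2   warn                 226
Finally, min of column 'reading_plus_drift' = 226.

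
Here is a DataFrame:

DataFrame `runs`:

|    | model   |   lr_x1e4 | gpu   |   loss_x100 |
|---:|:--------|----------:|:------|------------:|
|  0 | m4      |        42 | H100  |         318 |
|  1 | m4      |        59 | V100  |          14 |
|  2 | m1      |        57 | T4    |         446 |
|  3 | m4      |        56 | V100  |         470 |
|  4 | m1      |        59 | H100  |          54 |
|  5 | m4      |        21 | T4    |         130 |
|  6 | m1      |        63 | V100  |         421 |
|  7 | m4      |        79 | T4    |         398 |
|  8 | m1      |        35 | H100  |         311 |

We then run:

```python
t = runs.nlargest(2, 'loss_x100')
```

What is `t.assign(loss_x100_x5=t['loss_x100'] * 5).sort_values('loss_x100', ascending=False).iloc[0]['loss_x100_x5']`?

take 2 rows with largest loss_x100:
  model  lr_x1e4   gpu  loss_x100
3    m4       56  V100        470
2    m1       57    T4        446
add column loss_x100_x5 = t['loss_x100'] * 5:
  model  lr_x1e4   gpu  loss_x100  loss_x100_x5
3    m4       56  V100        470          2350
2    m1       57    T4        446          2230
sort by loss_x100 descending:
  model  lr_x1e4   gpu  loss_x100  loss_x100_x5
3    m4       56  V100        470          2350
2    m1       57    T4        446          2230
value at position 0, column 'loss_x100_x5' → 2350

2350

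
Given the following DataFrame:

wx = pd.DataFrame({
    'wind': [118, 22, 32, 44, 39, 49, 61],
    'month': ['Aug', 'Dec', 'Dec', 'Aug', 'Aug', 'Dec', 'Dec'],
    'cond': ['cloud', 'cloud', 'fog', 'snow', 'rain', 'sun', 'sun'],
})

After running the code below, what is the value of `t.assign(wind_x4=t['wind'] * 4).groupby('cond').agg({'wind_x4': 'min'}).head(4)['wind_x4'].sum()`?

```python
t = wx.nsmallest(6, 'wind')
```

548

take 6 rows with smallest wind:
   wind month   cond
1    22   Dec  cloud
2    32   Dec    fog
4    39   Aug   rain
3    44   Aug   snow
5    49   Dec    sun
6    61   Dec    sun
add column wind_x4 = t['wind'] * 4:
   wind month   cond  wind_x4
1    22   Dec  cloud       88
2    32   Dec    fog      128
4    39   Aug   rain      156
3    44   Aug   snow      176
5    49   Dec    sun      196
6    61   Dec    sun      244
group by cond, min of wind_x4:
       wind_x4
cond          
cloud       88
fog        128
rain       156
snow       176
sun        196
take first 4 rows:
       wind_x4
cond          
cloud       88
fog        128
rain       156
snow       176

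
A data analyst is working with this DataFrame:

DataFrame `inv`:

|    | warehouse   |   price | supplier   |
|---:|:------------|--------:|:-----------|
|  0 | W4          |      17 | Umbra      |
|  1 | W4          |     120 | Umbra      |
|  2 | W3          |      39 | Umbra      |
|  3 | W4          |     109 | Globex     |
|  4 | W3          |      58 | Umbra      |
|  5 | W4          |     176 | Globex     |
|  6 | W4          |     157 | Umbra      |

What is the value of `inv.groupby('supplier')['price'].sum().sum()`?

group by supplier, sum of price:
supplier
Globex    285
Umbra     391
Name: price, dtype: int64

676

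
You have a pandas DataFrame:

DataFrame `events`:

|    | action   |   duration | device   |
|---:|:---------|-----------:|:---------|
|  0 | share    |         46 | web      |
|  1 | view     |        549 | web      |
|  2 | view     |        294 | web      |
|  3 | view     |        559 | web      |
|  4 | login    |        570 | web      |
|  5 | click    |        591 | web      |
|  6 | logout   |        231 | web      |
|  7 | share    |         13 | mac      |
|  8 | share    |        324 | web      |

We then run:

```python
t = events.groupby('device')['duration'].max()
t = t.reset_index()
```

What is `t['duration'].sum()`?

604

group by device, max of duration:
device
mac     13
web    591
Name: duration, dtype: int64
reset_index():
  device  duration
0    mac        13
1    web       591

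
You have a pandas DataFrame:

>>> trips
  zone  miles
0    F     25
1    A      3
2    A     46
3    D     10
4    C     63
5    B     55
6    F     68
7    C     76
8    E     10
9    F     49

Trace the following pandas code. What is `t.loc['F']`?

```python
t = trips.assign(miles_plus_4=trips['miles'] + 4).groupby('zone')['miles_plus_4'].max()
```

add column miles_plus_4 = trips['miles'] + 4:
  zone  miles  miles_plus_4
0    F     25            29
1    A      3             7
2    A     46            50
3    D     10            14
4    C     63            67
5    B     55            59
6    F     68            72
7    C     76            80
8    E     10            14
9    F     49            53
group by zone, max of miles_plus_4:
zone
A    50
B    59
C    80
D    14
E    14
F    72
Name: miles_plus_4, dtype: int64
The value at index 'F' is 72.

72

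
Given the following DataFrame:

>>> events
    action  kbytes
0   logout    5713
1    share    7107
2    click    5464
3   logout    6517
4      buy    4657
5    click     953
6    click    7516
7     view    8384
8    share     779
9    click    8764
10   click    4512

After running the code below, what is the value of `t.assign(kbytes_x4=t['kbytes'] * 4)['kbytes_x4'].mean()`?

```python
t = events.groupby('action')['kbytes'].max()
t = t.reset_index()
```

group by action, max of kbytes:
action
buy       4657
click     8764
logout    6517
share     7107
view      8384
Name: kbytes, dtype: int64
reset_index():
   action  kbytes
0     buy    4657
1   click    8764
2  logout    6517
3   share    7107
4    view    8384
add column kbytes_x4 = t['kbytes'] * 4:
   action  kbytes  kbytes_x4
0     buy    4657      18628
1   click    8764      35056
2  logout    6517      26068
3   share    7107      28428
4    view    8384      33536

28343.2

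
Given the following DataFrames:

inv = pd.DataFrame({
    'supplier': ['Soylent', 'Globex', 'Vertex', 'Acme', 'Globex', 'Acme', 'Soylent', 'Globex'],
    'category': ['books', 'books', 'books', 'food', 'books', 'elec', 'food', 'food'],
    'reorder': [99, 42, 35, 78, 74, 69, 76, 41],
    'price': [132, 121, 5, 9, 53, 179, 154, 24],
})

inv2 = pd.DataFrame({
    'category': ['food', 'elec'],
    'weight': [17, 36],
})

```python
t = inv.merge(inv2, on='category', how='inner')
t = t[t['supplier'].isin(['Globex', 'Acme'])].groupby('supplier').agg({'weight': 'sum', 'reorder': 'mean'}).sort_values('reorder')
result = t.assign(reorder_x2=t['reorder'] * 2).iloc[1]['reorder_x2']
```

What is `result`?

merge on 'category' (how='inner') → 4 rows:
  supplier category  reorder  price  weight
0     Acme     food       78      9      17
1     Acme     elec       69    179      36
2  Soylent     food       76    154      17
3   Globex     food       41     24      17
filter rows where supplier in ['Globex', 'Acme']:
  supplier category  reorder  price  weight
0     Acme     food       78      9      17
1     Acme     elec       69    179      36
3   Globex     food       41     24      17
group by supplier: sum(weight), mean(reorder):
          weight  reorder
supplier                 
Acme          53     73.5
Globex        17     41.0
sort by reorder:
          weight  reorder
supplier                 
Globex        17     41.0
Acme          53     73.5
add column reorder_x2 = t['reorder'] * 2:
          weight  reorder  reorder_x2
supplier                             
Globex        17     41.0        82.0
Acme          53     73.5       147.0
Taking the value at position 1, column 'reorder_x2' gives 147.0.

147.0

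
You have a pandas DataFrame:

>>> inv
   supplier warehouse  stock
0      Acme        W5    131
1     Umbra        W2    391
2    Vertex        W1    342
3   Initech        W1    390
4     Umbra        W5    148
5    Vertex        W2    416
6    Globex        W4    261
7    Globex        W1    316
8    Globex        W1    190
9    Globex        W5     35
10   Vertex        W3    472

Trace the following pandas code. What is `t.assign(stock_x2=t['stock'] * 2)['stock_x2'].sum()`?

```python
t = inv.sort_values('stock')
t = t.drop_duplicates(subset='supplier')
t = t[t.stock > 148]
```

sort by stock:
   supplier warehouse  stock
9    Globex        W5     35
0      Acme        W5    131
4     Umbra        W5    148
8    Globex        W1    190
6    Globex        W4    261
7    Globex        W1    316
2    Vertex        W1    342
3   Initech        W1    390
1     Umbra        W2    391
5    Vertex        W2    416
10   Vertex        W3    472
drop duplicate supplier (keep=first):
  supplier warehouse  stock
9   Globex        W5     35
0     Acme        W5    131
4    Umbra        W5    148
2   Vertex        W1    342
3  Initech        W1    390
filter rows where stock > 148:
  supplier warehouse  stock
2   Vertex        W1    342
3  Initech        W1    390
add column stock_x2 = t['stock'] * 2:
  supplier warehouse  stock  stock_x2
2   Vertex        W1    342       684
3  Initech        W1    390       780

1464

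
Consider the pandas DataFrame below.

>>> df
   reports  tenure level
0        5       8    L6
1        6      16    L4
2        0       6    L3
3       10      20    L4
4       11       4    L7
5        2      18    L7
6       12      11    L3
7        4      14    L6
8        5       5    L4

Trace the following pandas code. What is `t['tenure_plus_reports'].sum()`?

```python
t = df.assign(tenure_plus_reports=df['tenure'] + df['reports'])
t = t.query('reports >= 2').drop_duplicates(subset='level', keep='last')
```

71

add column tenure_plus_reports = df['tenure'] + df['reports']:
   reports  tenure level  tenure_plus_reports
0        5       8    L6                   13
1        6      16    L4                   22
2        0       6    L3                    6
3       10      20    L4                   30
4       11       4    L7                   15
5        2      18    L7                   20
6       12      11    L3                   23
7        4      14    L6                   18
8        5       5    L4                   10
filter rows where reports >= 2:
   reports  tenure level  tenure_plus_reports
0        5       8    L6                   13
1        6      16    L4                   22
3       10      20    L4                   30
4       11       4    L7                   15
5        2      18    L7                   20
6       12      11    L3                   23
7        4      14    L6                   18
8        5       5    L4                   10
drop duplicate level (keep=last):
   reports  tenure level  tenure_plus_reports
5        2      18    L7                   20
6       12      11    L3                   23
7        4      14    L6                   18
8        5       5    L4                   10
Taking the sum of column 'tenure_plus_reports' gives 71.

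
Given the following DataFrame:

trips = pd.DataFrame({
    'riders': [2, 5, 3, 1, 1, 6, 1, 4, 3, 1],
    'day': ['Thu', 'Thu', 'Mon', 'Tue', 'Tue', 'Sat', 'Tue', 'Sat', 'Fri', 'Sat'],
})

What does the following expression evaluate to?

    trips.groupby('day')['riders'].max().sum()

18

group by day, max of riders:
day
Fri    3
Mon    3
Sat    6
Thu    5
Tue    1
Name: riders, dtype: int64
The sum of the resulting series is 18.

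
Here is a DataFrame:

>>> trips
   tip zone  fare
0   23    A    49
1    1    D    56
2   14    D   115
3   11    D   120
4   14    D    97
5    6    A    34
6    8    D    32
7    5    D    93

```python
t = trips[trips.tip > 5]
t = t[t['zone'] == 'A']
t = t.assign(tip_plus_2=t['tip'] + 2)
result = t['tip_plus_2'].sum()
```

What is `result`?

33

filter rows where tip > 5:
   tip zone  fare
0   23    A    49
2   14    D   115
3   11    D   120
4   14    D    97
5    6    A    34
6    8    D    32
filter rows where zone == 'A':
   tip zone  fare
0   23    A    49
5    6    A    34
add column tip_plus_2 = t['tip'] + 2:
   tip zone  fare  tip_plus_2
0   23    A    49          25
5    6    A    34           8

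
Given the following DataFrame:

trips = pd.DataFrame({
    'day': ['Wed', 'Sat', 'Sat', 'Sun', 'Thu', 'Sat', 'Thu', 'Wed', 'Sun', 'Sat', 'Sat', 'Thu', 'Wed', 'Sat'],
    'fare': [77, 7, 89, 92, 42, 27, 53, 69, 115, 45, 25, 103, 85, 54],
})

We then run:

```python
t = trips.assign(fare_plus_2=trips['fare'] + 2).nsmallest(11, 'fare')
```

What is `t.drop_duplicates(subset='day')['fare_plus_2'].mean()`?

41.3333333333

add column fare_plus_2 = trips['fare'] + 2:
    day  fare  fare_plus_2
0   Wed    77           79
1   Sat     7            9
2   Sat    89           91
3   Sun    92           94
4   Thu    42           44
5   Sat    27           29
6   Thu    53           55
7   Wed    69           71
8   Sun   115          117
9   Sat    45           47
10  Sat    25           27
11  Thu   103          105
12  Wed    85           87
13  Sat    54           56
take 11 rows with smallest fare:
    day  fare  fare_plus_2
1   Sat     7            9
10  Sat    25           27
5   Sat    27           29
4   Thu    42           44
9   Sat    45           47
6   Thu    53           55
13  Sat    54           56
7   Wed    69           71
0   Wed    77           79
12  Wed    85           87
2   Sat    89           91
drop duplicate day (keep=first):
   day  fare  fare_plus_2
1  Sat     7            9
4  Thu    42           44
7  Wed    69           71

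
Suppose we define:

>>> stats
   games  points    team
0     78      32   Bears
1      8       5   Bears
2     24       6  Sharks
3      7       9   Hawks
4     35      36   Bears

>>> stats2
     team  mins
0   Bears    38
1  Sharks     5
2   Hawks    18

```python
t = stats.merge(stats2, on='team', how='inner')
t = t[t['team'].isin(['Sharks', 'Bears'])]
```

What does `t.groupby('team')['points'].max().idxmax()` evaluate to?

Bears

merge on 'team' (how='inner') → 5 rows:
   games  points    team  mins
0     78      32   Bears    38
1      8       5   Bears    38
2     24       6  Sharks     5
3      7       9   Hawks    18
4     35      36   Bears    38
filter rows where team in ['Sharks', 'Bears']:
   games  points    team  mins
0     78      32   Bears    38
1      8       5   Bears    38
2     24       6  Sharks     5
4     35      36   Bears    38
group by team, max of points:
team
Bears     36
Sharks     6
Name: points, dtype: int64
Then the label with the largest value: Bears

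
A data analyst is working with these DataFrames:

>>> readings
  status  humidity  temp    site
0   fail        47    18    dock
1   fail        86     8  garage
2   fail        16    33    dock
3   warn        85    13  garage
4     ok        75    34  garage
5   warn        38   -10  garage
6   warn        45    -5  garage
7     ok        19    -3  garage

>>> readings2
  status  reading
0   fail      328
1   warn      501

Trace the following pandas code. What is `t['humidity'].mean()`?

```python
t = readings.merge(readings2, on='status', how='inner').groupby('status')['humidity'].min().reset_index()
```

27.0

merge on 'status' (how='inner') → 6 rows:
  status  humidity  temp    site  reading
0   fail        47    18    dock      328
1   fail        86     8  garage      328
2   fail        16    33    dock      328
3   warn        85    13  garage      501
4   warn        38   -10  garage      501
5   warn        45    -5  garage      501
group by status, min of humidity:
status
fail    16
warn    38
Name: humidity, dtype: int64
reset_index():
  status  humidity
0   fail        16
1   warn        38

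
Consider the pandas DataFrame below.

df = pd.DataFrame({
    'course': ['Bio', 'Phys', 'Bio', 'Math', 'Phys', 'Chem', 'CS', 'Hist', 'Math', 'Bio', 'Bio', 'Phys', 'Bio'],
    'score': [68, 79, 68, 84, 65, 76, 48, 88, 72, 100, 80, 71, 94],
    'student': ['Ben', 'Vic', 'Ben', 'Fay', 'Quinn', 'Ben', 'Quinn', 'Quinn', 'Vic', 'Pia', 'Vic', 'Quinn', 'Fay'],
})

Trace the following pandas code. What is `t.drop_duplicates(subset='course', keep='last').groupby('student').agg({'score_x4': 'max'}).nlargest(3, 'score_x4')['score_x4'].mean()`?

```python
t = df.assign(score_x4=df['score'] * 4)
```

344.0

add column score_x4 = df['score'] * 4:
   course  score student  score_x4
0     Bio     68     Ben       272
1    Phys     79     Vic       316
2     Bio     68     Ben       272
3    Math     84     Fay       336
4    Phys     65   Quinn       260
5    Chem     76     Ben       304
6      CS     48   Quinn       192
7    Hist     88   Quinn       352
8    Math     72     Vic       288
9     Bio    100     Pia       400
10    Bio     80     Vic       320
11   Phys     71   Quinn       284
12    Bio     94     Fay       376
drop duplicate course (keep=last):
   course  score student  score_x4
5    Chem     76     Ben       304
6      CS     48   Quinn       192
7    Hist     88   Quinn       352
8    Math     72     Vic       288
11   Phys     71   Quinn       284
12    Bio     94     Fay       376
group by student, max of score_x4:
         score_x4
student          
Ben           304
Fay           376
Quinn         352
Vic           288
take 3 rows with largest score_x4:
         score_x4
student          
Fay           376
Quinn         352
Ben           304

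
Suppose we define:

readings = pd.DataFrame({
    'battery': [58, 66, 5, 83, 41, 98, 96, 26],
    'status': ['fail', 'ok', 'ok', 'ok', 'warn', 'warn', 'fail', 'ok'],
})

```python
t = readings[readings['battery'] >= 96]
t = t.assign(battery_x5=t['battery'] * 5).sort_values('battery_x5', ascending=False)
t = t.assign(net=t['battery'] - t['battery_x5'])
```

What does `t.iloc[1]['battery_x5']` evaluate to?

filter rows where battery >= 96:
   battery status
5       98   warn
6       96   fail
add column battery_x5 = t['battery'] * 5:
   battery status  battery_x5
5       98   warn         490
6       96   fail         480
sort by battery_x5 descending:
   battery status  battery_x5
5       98   warn         490
6       96   fail         480
add column net = t['battery'] - t['battery_x5']:
   battery status  battery_x5  net
5       98   warn         490 -392
6       96   fail         480 -384
Reading off the value at position 1, column 'battery_x5', we get 480.

480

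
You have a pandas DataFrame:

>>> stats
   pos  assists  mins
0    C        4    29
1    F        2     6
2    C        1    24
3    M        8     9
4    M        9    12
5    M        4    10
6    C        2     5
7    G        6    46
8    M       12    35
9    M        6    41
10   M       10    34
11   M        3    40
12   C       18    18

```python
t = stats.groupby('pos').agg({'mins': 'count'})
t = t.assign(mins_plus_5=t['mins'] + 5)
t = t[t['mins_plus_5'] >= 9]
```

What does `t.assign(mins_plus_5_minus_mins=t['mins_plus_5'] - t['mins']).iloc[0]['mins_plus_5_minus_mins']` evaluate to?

group by pos, count of mins:
     mins
pos      
C       4
F       1
G       1
M       7
add column mins_plus_5 = t['mins'] + 5:
     mins  mins_plus_5
pos                   
C       4            9
F       1            6
G       1            6
M       7           12
filter rows where mins_plus_5 >= 9:
     mins  mins_plus_5
pos                   
C       4            9
M       7           12
add column mins_plus_5_minus_mins = t['mins_plus_5'] - t['mins']:
     mins  mins_plus_5  mins_plus_5_minus_mins
pos                                           
C       4            9                       5
M       7           12                       5
Hence 5.

5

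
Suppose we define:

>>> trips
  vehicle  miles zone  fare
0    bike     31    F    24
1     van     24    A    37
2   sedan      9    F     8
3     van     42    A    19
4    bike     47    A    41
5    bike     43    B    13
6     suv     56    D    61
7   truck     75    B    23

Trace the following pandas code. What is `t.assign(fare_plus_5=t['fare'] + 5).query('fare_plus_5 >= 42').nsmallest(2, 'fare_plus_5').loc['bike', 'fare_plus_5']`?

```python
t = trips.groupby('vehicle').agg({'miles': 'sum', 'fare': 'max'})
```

46

group by vehicle: sum(miles), max(fare):
         miles  fare
vehicle             
bike       121    41
sedan        9     8
suv         56    61
truck       75    23
van         66    37
add column fare_plus_5 = t['fare'] + 5:
         miles  fare  fare_plus_5
vehicle                          
bike       121    41           46
sedan        9     8           13
suv         56    61           66
truck       75    23           28
van         66    37           42
filter rows where fare_plus_5 >= 42:
         miles  fare  fare_plus_5
vehicle                          
bike       121    41           46
suv         56    61           66
van         66    37           42
take 2 rows with smallest fare_plus_5:
         miles  fare  fare_plus_5
vehicle                          
van         66    37           42
bike       121    41           46
Taking the value at row 'bike', column 'fare_plus_5' gives 46.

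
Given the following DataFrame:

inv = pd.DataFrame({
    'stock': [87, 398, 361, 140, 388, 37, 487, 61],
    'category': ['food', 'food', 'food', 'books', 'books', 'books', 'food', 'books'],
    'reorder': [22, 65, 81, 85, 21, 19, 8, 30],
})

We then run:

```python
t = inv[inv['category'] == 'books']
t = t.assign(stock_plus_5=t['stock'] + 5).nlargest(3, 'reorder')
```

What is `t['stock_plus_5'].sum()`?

filter rows where category == 'books':
   stock category  reorder
3    140    books       85
4    388    books       21
5     37    books       19
7     61    books       30
add column stock_plus_5 = t['stock'] + 5:
   stock category  reorder  stock_plus_5
3    140    books       85           145
4    388    books       21           393
5     37    books       19            42
7     61    books       30            66
take 3 rows with largest reorder:
   stock category  reorder  stock_plus_5
3    140    books       85           145
7     61    books       30            66
4    388    books       21           393

604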